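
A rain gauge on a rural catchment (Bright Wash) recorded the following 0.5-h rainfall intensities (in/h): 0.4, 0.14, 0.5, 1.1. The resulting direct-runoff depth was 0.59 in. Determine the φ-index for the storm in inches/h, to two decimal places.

Only the 3 blocks with intensity above φ contribute runoff: 0.4, 0.5, 1.1 in/h.
Σ(I−φ)·Δt = d  ⇒  (0.4+0.5+1.1 − 3φ)·0.5 = 0.59
φ = (2.000 − 0.59/0.5) / 3 = 0.27 in/h.

φ ≈ 0.27 in/h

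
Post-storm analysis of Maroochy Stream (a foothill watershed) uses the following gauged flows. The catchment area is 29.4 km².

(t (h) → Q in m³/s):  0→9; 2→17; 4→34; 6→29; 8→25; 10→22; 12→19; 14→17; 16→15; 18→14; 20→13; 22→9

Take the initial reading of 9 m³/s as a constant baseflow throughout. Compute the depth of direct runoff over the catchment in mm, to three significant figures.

d ≈ 28.2 mm

Direct runoff: 0.0, 8.0, 25.0, 20.0, 16.0, 13.0, 10.0, 8.0, 6.0, 5.0, 4.0, 0.0 m³/s; ΣQ_DR = 115.0 m³/s.
V = ΣQ_DR · Δt = 115.0 × 7200 s = 8.280 × 10^5 m³.
Over A = 29.4 km², depth = V / A = 28.2 mm.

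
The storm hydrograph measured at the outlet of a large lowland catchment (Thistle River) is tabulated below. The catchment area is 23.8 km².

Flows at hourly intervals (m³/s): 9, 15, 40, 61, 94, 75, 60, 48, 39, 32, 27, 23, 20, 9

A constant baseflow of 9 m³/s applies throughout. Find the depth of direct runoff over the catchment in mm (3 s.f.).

Direct runoff: 0.0, 6.0, 31.0, 52.0, 85.0, 66.0, 51.0, 39.0, 30.0, 23.0, 18.0, 14.0, 11.0, 0.0 m³/s; ΣQ_DR = 426.0 m³/s.
V = ΣQ_DR · Δt = 426.0 × 3600 s = 1.534 × 10^6 m³.
Over A = 23.8 km², depth = V / A = 64.4 mm.

d ≈ 64.4 mm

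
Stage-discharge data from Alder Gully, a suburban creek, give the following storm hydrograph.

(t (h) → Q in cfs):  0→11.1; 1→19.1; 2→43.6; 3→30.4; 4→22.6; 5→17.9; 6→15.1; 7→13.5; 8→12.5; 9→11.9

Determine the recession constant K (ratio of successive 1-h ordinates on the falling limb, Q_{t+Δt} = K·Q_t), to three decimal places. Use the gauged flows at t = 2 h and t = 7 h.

Using the recession-limb readings at t = 2 h and t = 7 h: Q falls from 43.6 to 13.5 cfs over 5 intervals.
K = (Q₂/Q₁)^(1/5) = (13.5/43.6)^(1/5) = 0.791.

K ≈ 0.791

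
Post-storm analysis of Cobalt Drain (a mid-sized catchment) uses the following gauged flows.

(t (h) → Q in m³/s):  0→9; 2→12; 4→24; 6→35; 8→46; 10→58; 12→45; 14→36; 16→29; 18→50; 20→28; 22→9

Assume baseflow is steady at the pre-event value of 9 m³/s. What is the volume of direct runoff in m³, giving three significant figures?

V ≈ 1.97 × 10^6 m³

Direct-runoff ordinates (Q − Q_b): 0.0, 3.0, 15.0, 26.0, 37.0, 49.0, 36.0, 27.0, 20.0, 41.0, 19.0, 0.0 m³/s.
ΣQ_DR = 273.0 m³/s.
With Δt = 2 h = 7200 s, V = ΣQ_DR · Δt = 273.0 × 7200 = 1.97 × 10^6 m³.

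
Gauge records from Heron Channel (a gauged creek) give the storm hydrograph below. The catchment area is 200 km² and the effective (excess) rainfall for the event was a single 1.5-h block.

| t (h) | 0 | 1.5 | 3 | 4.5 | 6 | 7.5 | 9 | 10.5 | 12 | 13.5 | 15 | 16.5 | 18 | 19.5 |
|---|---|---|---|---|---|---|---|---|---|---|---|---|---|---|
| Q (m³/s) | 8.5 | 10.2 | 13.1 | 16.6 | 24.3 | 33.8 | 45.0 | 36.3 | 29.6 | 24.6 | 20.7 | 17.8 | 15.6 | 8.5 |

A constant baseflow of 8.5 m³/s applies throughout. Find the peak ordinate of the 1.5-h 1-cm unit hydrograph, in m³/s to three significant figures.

U_p ≈ 72.8 m³/s

Direct runoff: 0.0, 1.7, 4.6, 8.1, 15.8, 25.3, 36.5, 27.8, 21.1, 16.1, 12.2, 9.3, 7.1, 0.0 m³/s; ΣQ_DR = 185.6 m³/s, peak = 36.5 m³/s.
Runoff depth d = ΣQ_DR·Δt / A = 185.6 × 5400 / (200 km²) = 5.011 mm.
The 1-cm UH is the DRH scaled by (10 mm)/d, so U_p = 36.5 × 10/5.011 = 72.8 m³/s.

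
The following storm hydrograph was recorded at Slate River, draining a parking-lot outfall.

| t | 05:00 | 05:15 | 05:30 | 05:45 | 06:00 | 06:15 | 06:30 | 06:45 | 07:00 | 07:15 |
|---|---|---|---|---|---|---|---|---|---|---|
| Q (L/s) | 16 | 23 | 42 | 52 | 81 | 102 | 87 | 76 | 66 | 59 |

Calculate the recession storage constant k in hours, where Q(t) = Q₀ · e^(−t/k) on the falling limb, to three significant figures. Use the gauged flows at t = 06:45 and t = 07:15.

On the falling limb, Q drops from 76 to 59 L/s between t = 06:45 and t = 07:15 (Δt = 0.5 h).
k = −Δt / ln(Q₂/Q₁) = −0.5 / ln(59/76) = 1.97 h.

k ≈ 1.97 h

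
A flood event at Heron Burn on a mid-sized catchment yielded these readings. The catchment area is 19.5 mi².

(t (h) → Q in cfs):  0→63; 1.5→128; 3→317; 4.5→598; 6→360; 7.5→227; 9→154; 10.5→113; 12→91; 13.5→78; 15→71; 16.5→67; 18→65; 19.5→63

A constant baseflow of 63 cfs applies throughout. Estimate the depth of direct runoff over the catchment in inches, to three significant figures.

d ≈ 0.180 in

Direct runoff: 0.0, 65.0, 254.0, 535.0, 297.0, 164.0, 91.0, 50.0, 28.0, 15.0, 8.0, 4.0, 2.0, 0.0 cfs; ΣQ_DR = 1513 cfs.
V = ΣQ_DR · Δt = 1513 × 5400 s = 8.170 × 10^6 ft³.
Over A = 19.5 mi², depth = V / A = 0.180 in.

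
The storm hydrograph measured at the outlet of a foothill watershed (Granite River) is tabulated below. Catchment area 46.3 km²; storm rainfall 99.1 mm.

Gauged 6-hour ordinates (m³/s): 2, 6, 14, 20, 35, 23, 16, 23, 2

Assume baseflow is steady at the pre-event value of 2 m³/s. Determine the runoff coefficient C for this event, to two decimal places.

C ≈ 0.58

ΣQ_DR = 123.0 m³/s; V = ΣQ_DR·Δt = 2.657 × 10^6 m³.
Runoff depth d = V / A = 57.38 mm.
C = d / P = 57.38 / 99.1 = 0.58.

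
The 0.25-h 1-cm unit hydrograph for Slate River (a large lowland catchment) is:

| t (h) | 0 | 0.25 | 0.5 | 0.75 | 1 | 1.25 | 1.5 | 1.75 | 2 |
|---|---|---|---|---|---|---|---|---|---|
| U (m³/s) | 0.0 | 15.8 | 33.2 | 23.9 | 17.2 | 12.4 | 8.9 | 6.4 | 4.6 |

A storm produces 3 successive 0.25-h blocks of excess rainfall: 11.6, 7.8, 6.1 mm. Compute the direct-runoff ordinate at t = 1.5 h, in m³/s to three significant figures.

By discrete convolution, Q_j = Σ (P_i / 10 mm) · U_{j−i}.
At t = 1.5 h (j=6): Q = (11.6/10)·8.9 + (7.8/10)·12.4 + (6.1/10)·17.2 = 30.5 m³/s.

Q ≈ 30.5 m³/s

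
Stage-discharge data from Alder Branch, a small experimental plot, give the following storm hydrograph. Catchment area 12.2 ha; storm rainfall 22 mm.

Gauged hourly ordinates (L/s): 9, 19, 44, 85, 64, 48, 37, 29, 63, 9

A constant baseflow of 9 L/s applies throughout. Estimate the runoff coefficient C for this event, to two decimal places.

ΣQ_DR = 317.0 L/s; V = ΣQ_DR·Δt = 1.141 × 10^6 L.
Runoff depth d = V / A = 9.354 mm.
C = d / P = 9.354 / 22 = 0.43.

C ≈ 0.43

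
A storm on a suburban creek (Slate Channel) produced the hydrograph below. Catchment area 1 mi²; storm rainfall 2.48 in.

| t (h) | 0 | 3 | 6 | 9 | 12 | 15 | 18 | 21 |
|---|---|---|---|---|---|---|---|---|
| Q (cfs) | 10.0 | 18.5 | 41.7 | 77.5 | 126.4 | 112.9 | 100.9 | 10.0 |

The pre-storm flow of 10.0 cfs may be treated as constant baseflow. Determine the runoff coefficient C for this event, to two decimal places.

ΣQ_DR = 417.9 cfs; V = ΣQ_DR·Δt = 4.513 × 10^6 ft³.
Runoff depth d = V / A = 1.943 in.
C = d / P = 1.943 / 2.48 = 0.78.

C ≈ 0.78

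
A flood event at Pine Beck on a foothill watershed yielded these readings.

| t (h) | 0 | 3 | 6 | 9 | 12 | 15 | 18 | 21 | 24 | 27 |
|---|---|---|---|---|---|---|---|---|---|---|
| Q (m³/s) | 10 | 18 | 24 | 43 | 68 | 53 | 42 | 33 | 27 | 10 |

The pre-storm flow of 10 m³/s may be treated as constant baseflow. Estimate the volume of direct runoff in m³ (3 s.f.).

V ≈ 2.46 × 10^6 m³

Direct-runoff ordinates (Q − Q_b): 0.0, 8.0, 14.0, 33.0, 58.0, 43.0, 32.0, 23.0, 17.0, 0.0 m³/s.
ΣQ_DR = 228.0 m³/s.
With Δt = 3 h = 10800 s, V = ΣQ_DR · Δt = 228.0 × 10800 = 2.46 × 10^6 m³.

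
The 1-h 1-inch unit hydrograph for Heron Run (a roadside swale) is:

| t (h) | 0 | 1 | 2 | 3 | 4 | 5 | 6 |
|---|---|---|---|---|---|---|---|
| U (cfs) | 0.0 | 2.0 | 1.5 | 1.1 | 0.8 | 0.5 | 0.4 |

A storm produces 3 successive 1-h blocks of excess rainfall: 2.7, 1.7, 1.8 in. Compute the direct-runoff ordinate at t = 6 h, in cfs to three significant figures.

Q ≈ 3.37 cfs

By discrete convolution, Q_j = Σ (P_i / 1 in) · U_{j−i}.
At t = 6 h (j=6): Q = (2.7/1)·0.4 + (1.7/1)·0.5 + (1.8/1)·0.8 = 3.37 cfs.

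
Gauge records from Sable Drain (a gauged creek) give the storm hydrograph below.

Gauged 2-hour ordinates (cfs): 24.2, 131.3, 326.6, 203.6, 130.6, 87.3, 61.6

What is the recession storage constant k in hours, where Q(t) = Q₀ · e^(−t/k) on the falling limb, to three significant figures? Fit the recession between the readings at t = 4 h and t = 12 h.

k ≈ 4.80 h

On the falling limb, Q drops from 326.6 to 61.6 cfs between t = 4 h and t = 12 h (Δt = 8 h).
k = −Δt / ln(Q₂/Q₁) = −8 / ln(61.6/326.6) = 4.80 h.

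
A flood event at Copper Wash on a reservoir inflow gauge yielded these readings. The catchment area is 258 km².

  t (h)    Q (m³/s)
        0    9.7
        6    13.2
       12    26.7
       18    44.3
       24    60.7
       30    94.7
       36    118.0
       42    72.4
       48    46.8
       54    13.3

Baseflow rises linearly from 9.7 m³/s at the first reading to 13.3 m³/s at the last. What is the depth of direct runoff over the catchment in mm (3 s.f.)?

d ≈ 32.2 mm

Direct runoff: 0.00, 3.10, 16.20, 33.40, 49.40, 83.00, 105.90, 59.90, 33.90, 0.00 m³/s; ΣQ_DR = 384.8 m³/s.
V = ΣQ_DR · Δt = 384.8 × 21600 s = 8.312 × 10^6 m³.
Over A = 258 km², depth = V / A = 32.2 mm.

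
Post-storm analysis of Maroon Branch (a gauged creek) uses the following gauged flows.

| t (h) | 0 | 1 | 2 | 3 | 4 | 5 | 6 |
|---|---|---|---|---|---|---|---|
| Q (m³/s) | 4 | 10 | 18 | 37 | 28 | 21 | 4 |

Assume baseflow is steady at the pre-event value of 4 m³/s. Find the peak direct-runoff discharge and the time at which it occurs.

Subtracting baseflow gives direct-runoff ordinates: 0.0, 6.0, 14.0, 33.0, 24.0, 17.0, 0.0 m³/s.
The maximum is 33.0 m³/s, occurring at the reading for t = 3 h.

Q_p = 33.0 m³/s at t = 3 h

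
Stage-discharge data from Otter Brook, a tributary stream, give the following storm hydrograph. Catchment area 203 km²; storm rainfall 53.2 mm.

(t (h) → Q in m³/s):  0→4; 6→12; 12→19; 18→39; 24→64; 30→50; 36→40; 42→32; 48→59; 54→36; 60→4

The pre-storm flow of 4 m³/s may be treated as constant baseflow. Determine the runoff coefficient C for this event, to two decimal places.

ΣQ_DR = 315.0 m³/s; V = ΣQ_DR·Δt = 6.804 × 10^6 m³.
Runoff depth d = V / A = 33.52 mm.
C = d / P = 33.52 / 53.2 = 0.63.

C ≈ 0.63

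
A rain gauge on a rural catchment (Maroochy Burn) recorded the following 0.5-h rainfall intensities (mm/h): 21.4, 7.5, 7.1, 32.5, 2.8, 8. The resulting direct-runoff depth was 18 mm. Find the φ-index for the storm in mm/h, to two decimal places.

φ ≈ 8.95 mm/h

Only the 2 blocks with intensity above φ contribute runoff: 21.4, 32.5 mm/h.
Σ(I−φ)·Δt = d  ⇒  (21.4+32.5 − 2φ)·0.5 = 18
φ = (53.90 − 18/0.5) / 2 = 8.95 mm/h.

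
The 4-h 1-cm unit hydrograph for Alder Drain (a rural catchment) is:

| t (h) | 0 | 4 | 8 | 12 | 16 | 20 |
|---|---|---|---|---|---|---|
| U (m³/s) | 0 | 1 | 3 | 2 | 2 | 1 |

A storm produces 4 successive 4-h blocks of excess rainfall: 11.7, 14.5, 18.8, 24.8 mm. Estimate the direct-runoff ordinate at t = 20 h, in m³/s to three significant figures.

By discrete convolution, Q_j = Σ (P_i / 10 mm) · U_{j−i}.
At t = 20 h (j=5): Q = (11.7/10)·1 + (14.5/10)·2 + (18.8/10)·2 + (24.8/10)·3 = 15.3 m³/s.

Q ≈ 15.3 m³/s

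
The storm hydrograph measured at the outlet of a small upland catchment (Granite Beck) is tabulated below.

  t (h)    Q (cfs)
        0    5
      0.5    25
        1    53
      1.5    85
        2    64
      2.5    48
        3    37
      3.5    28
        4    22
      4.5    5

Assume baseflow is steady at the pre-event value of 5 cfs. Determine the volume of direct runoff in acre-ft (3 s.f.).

V ≈ 13.3 acre-ft

Direct-runoff ordinates (Q − Q_b): 0.0, 20.0, 48.0, 80.0, 59.0, 43.0, 32.0, 23.0, 17.0, 0.0 cfs.
ΣQ_DR = 322.0 cfs.
With Δt = 0.5 h = 1800 s, V = ΣQ_DR · Δt = 322.0 × 1800 = 5.80 × 10^5 ft³ = 13.3 acre-ft.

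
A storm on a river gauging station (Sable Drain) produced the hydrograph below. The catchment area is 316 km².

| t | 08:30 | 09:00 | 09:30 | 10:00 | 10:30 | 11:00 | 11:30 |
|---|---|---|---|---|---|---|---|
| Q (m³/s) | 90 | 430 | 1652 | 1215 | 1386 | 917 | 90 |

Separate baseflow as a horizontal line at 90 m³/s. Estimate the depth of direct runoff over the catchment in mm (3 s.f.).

d ≈ 29.3 mm

Direct runoff: 0.0, 340.0, 1562.0, 1125.0, 1296.0, 827.0, 0.0 m³/s; ΣQ_DR = 5150 m³/s.
V = ΣQ_DR · Δt = 5150 × 1800 s = 9.270 × 10^6 m³.
Over A = 316 km², depth = V / A = 29.3 mm.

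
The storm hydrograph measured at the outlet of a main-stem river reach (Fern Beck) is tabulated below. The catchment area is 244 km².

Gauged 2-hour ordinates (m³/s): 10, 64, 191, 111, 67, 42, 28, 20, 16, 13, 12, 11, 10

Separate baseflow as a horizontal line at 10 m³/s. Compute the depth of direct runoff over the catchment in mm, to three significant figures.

Direct runoff: 0.0, 54.0, 181.0, 101.0, 57.0, 32.0, 18.0, 10.0, 6.0, 3.0, 2.0, 1.0, 0.0 m³/s; ΣQ_DR = 465.0 m³/s.
V = ΣQ_DR · Δt = 465.0 × 7200 s = 3.348 × 10^6 m³.
Over A = 244 km², depth = V / A = 13.7 mm.

d ≈ 13.7 mm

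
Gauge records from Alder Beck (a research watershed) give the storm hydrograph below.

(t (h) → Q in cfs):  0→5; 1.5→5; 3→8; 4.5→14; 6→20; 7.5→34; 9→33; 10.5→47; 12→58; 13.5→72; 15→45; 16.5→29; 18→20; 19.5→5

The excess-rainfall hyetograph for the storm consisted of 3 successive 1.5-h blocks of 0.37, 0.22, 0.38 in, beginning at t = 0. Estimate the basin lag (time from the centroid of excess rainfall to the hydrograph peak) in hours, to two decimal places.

Centroid of excess rainfall: t_c = Σ P_i·t̄_i / ΣP_i = 2.2655 h (block centres at 0.75, 2.25, 3.75 h).
Hydrograph peak occurs at t = 13.5 h, so basin lag t_L = 13.5 − 2.2655 = 11.23 h.

t_L ≈ 11.23 h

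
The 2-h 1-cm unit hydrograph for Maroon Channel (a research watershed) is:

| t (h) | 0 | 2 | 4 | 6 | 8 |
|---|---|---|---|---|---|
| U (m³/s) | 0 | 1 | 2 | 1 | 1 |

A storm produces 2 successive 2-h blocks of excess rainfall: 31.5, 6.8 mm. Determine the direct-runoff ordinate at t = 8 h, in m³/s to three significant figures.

By discrete convolution, Q_j = Σ (P_i / 10 mm) · U_{j−i}.
At t = 8 h (j=4): Q = (31.5/10)·1 + (6.8/10)·1 = 3.83 m³/s.

Q ≈ 3.83 m³/s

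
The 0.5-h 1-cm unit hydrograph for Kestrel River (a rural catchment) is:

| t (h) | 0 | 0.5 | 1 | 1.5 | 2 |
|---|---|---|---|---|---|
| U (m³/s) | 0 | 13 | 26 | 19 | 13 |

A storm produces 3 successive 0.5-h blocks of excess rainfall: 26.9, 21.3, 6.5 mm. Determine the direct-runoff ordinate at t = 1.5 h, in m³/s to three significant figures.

By discrete convolution, Q_j = Σ (P_i / 10 mm) · U_{j−i}.
At t = 1.5 h (j=3): Q = (26.9/10)·19 + (21.3/10)·26 + (6.5/10)·13 = 115 m³/s.

Q ≈ 115 m³/s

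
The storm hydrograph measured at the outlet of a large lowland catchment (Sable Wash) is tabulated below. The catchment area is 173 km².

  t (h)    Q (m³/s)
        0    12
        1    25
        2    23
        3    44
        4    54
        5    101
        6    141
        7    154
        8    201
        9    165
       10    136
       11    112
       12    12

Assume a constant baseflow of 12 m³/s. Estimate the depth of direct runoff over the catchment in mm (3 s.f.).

d ≈ 21.3 mm

Direct runoff: 0.0, 13.0, 11.0, 32.0, 42.0, 89.0, 129.0, 142.0, 189.0, 153.0, 124.0, 100.0, 0.0 m³/s; ΣQ_DR = 1024 m³/s.
V = ΣQ_DR · Δt = 1024 × 3600 s = 3.686 × 10^6 m³.
Over A = 173 km², depth = V / A = 21.3 mm.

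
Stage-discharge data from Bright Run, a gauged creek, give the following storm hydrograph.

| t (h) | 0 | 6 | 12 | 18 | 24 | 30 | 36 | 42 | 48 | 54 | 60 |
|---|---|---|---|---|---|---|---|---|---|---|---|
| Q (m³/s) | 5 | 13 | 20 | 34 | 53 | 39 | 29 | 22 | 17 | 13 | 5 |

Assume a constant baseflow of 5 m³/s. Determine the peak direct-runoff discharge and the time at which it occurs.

Subtracting baseflow gives direct-runoff ordinates: 0.0, 8.0, 15.0, 29.0, 48.0, 34.0, 24.0, 17.0, 12.0, 8.0, 0.0 m³/s.
The maximum is 48.0 m³/s, occurring at the reading for t = 24 h.

Q_p = 48.0 m³/s at t = 24 h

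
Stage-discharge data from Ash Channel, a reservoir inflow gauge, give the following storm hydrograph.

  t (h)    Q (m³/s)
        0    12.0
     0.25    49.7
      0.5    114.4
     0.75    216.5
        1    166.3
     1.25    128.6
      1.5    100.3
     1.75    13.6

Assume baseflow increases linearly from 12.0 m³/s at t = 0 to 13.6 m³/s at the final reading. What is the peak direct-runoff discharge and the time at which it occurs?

Q_p = 203.81 m³/s at t = 0.75 h

Subtracting baseflow gives direct-runoff ordinates: 0.00, 37.47, 101.94, 203.81, 153.39, 115.46, 86.93, 0.00 m³/s.
The maximum is 203.81 m³/s, occurring at the reading for t = 0.75 h.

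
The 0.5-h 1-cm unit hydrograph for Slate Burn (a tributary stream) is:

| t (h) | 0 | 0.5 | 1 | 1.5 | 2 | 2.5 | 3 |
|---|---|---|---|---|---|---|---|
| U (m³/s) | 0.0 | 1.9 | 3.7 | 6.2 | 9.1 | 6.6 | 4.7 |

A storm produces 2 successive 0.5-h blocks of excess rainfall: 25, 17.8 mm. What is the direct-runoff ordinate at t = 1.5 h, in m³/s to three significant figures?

By discrete convolution, Q_j = Σ (P_i / 10 mm) · U_{j−i}.
At t = 1.5 h (j=3): Q = (25/10)·6.2 + (17.8/10)·3.7 = 22.1 m³/s.

Q ≈ 22.1 m³/s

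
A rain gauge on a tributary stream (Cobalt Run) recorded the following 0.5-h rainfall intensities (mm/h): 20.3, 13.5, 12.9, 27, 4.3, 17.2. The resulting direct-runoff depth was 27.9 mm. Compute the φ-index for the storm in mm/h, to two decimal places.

φ ≈ 7.02 mm/h

Only the 5 blocks with intensity above φ contribute runoff: 20.3, 13.5, 12.9, 27, 17.2 mm/h.
Σ(I−φ)·Δt = d  ⇒  (20.3+13.5+12.9+27+17.2 − 5φ)·0.5 = 27.9
φ = (90.90 − 27.9/0.5) / 5 = 7.02 mm/h.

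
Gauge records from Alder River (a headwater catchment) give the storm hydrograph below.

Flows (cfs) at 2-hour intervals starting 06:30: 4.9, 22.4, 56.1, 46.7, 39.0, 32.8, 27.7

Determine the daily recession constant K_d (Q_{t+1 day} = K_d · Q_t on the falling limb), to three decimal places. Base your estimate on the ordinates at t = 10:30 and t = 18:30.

Between t = 10:30 and t = 18:30 the flow falls from 56.1 to 27.7 cfs over 4×2 h = 8 h.
Per-interval ratio K = (27.7/56.1)^(1/4) = 0.8383; K_d = K^(24/2) = 0.120.

K_d ≈ 0.120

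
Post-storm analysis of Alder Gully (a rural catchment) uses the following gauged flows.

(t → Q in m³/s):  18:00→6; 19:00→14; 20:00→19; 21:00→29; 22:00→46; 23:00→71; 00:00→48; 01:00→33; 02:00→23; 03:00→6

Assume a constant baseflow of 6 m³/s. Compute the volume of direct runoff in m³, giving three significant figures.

Direct-runoff ordinates (Q − Q_b): 0.0, 8.0, 13.0, 23.0, 40.0, 65.0, 42.0, 27.0, 17.0, 0.0 m³/s.
ΣQ_DR = 235.0 m³/s.
With Δt = 1 h = 3600 s, V = ΣQ_DR · Δt = 235.0 × 3600 = 8.46 × 10^5 m³.

V ≈ 8.46 × 10^5 m³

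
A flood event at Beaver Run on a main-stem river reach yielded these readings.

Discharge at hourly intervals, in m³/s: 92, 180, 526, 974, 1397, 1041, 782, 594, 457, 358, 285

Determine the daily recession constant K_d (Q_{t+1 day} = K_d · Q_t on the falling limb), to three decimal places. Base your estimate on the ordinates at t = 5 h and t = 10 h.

Between t = 5 h and t = 10 h the flow falls from 1041 to 285 m³/s over 5×1 h = 5 h.
Per-interval ratio K = (285/1041)^(1/5) = 0.7718; K_d = K^(24/1) = 0.002.

K_d ≈ 0.002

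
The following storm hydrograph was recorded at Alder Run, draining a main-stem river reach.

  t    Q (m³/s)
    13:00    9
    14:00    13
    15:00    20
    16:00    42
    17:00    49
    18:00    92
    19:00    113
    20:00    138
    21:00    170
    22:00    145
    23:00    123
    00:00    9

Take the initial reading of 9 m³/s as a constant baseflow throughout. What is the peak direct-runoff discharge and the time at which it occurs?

Subtracting baseflow gives direct-runoff ordinates: 0.0, 4.0, 11.0, 33.0, 40.0, 83.0, 104.0, 129.0, 161.0, 136.0, 114.0, 0.0 m³/s.
The maximum is 161.0 m³/s, occurring at the reading for t = 21:00.

Q_p = 161.0 m³/s at t = 21:00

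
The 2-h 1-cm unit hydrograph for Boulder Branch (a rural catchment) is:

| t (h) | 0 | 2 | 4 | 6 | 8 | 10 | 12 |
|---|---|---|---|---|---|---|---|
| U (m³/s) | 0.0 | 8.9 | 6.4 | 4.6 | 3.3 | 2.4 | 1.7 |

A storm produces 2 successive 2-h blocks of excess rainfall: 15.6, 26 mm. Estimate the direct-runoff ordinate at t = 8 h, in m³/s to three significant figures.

Q ≈ 17.1 m³/s

By discrete convolution, Q_j = Σ (P_i / 10 mm) · U_{j−i}.
At t = 8 h (j=4): Q = (15.6/10)·3.3 + (26/10)·4.6 = 17.1 m³/s.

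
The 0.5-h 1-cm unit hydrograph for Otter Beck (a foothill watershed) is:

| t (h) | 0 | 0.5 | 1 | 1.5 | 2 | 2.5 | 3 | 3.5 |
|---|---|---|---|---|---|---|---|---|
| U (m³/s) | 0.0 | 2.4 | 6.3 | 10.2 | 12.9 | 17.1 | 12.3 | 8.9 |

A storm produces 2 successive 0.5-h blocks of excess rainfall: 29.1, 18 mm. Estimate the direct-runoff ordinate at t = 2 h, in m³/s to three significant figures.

Q ≈ 55.9 m³/s

By discrete convolution, Q_j = Σ (P_i / 10 mm) · U_{j−i}.
At t = 2 h (j=4): Q = (29.1/10)·12.9 + (18/10)·10.2 = 55.9 m³/s.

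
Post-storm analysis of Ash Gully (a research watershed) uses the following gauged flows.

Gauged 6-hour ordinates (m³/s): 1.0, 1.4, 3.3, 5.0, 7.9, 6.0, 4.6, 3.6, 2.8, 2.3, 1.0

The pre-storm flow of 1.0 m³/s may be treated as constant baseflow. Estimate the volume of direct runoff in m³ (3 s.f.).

Direct-runoff ordinates (Q − Q_b): 0.0, 0.4, 2.3, 4.0, 6.9, 5.0, 3.6, 2.6, 1.8, 1.3, 0.0 m³/s.
ΣQ_DR = 27.90 m³/s.
With Δt = 6 h = 21600 s, V = ΣQ_DR · Δt = 27.90 × 21600 = 6.03 × 10^5 m³.

V ≈ 6.03 × 10^5 m³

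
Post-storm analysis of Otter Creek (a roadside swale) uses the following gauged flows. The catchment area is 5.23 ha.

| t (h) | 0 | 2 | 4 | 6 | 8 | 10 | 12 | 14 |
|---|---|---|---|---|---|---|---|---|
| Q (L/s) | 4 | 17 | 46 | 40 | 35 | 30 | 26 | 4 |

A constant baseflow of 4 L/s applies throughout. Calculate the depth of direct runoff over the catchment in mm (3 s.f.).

d ≈ 23.4 mm

Direct runoff: 0.0, 13.0, 42.0, 36.0, 31.0, 26.0, 22.0, 0.0 L/s; ΣQ_DR = 170.0 L/s.
V = ΣQ_DR · Δt = 170.0 × 7200 s = 1.224 × 10^6 L.
Over A = 5.23 ha, depth = V / A = 23.4 mm.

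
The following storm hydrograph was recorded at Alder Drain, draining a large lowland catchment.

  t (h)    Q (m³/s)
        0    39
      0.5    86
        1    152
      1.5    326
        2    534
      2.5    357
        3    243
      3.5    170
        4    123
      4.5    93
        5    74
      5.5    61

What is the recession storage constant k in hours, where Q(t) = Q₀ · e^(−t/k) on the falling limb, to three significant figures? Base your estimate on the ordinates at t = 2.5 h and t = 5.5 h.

k ≈ 1.70 h

On the falling limb, Q drops from 357 to 61 m³/s between t = 2.5 h and t = 5.5 h (Δt = 3 h).
k = −Δt / ln(Q₂/Q₁) = −3 / ln(61/357) = 1.70 h.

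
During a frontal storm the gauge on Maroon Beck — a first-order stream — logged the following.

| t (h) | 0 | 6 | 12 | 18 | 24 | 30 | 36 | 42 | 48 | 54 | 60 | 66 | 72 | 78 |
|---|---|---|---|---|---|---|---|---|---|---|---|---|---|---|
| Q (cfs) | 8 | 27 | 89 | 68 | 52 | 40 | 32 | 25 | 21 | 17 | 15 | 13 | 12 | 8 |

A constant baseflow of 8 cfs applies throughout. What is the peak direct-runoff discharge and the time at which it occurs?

Subtracting baseflow gives direct-runoff ordinates: 0.0, 19.0, 81.0, 60.0, 44.0, 32.0, 24.0, 17.0, 13.0, 9.0, 7.0, 5.0, 4.0, 0.0 cfs.
The maximum is 81.0 cfs, occurring at the reading for t = 12 h.

Q_p = 81.0 cfs at t = 12 h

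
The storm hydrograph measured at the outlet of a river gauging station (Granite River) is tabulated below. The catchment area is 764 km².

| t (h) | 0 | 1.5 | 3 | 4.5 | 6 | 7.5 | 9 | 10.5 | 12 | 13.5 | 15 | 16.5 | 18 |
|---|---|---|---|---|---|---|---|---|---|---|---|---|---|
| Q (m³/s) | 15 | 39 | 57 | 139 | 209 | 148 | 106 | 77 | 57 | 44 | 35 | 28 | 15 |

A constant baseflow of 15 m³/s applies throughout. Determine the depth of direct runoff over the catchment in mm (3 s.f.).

Direct runoff: 0.0, 24.0, 42.0, 124.0, 194.0, 133.0, 91.0, 62.0, 42.0, 29.0, 20.0, 13.0, 0.0 m³/s; ΣQ_DR = 774.0 m³/s.
V = ΣQ_DR · Δt = 774.0 × 5400 s = 4.180 × 10^6 m³.
Over A = 764 km², depth = V / A = 5.47 mm.

d ≈ 5.47 mm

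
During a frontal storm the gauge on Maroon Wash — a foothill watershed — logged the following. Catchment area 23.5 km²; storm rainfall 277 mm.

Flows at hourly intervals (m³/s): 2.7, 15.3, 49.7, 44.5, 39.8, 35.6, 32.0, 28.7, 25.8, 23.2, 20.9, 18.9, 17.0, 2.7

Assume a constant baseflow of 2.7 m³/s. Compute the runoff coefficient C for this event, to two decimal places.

ΣQ_DR = 319.0 m³/s; V = ΣQ_DR·Δt = 1.148 × 10^6 m³.
Runoff depth d = V / A = 48.87 mm.
C = d / P = 48.87 / 277 = 0.18.

C ≈ 0.18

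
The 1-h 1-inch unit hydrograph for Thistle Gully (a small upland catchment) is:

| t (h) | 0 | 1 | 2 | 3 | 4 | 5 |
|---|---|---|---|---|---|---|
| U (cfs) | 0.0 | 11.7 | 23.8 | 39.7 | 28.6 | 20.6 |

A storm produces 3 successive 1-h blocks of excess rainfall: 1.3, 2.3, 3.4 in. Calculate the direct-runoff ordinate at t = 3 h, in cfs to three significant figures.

By discrete convolution, Q_j = Σ (P_i / 1 in) · U_{j−i}.
At t = 3 h (j=3): Q = (1.3/1)·39.7 + (2.3/1)·23.8 + (3.4/1)·11.7 = 146 cfs.

Q ≈ 146 cfs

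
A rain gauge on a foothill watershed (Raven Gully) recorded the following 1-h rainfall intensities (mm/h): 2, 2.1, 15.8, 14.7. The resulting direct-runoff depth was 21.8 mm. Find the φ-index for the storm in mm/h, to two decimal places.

Only the 2 blocks with intensity above φ contribute runoff: 15.8, 14.7 mm/h.
Σ(I−φ)·Δt = d  ⇒  (15.8+14.7 − 2φ)·1 = 21.8
φ = (30.50 − 21.8/1) / 2 = 4.35 mm/h.

φ ≈ 4.35 mm/h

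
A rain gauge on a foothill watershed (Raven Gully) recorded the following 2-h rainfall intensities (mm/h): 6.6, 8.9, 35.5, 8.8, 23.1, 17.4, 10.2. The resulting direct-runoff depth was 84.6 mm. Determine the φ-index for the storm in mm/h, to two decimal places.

Only the 3 blocks with intensity above φ contribute runoff: 35.5, 23.1, 17.4 mm/h.
Σ(I−φ)·Δt = d  ⇒  (35.5+23.1+17.4 − 3φ)·2 = 84.6
φ = (76.00 − 84.6/2) / 3 = 11.23 mm/h.

φ ≈ 11.23 mm/h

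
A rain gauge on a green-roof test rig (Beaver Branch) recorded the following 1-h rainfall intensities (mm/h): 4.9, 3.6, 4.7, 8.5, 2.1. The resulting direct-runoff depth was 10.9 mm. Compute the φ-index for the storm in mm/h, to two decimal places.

Only the 4 blocks with intensity above φ contribute runoff: 4.9, 3.6, 4.7, 8.5 mm/h.
Σ(I−φ)·Δt = d  ⇒  (4.9+3.6+4.7+8.5 − 4φ)·1 = 10.9
φ = (21.70 − 10.9/1) / 4 = 2.70 mm/h.

φ ≈ 2.70 mm/h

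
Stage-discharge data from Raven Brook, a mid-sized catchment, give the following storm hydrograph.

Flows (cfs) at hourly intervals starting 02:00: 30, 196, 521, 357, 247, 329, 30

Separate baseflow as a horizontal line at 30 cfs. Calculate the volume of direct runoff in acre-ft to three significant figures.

Direct-runoff ordinates (Q − Q_b): 0.0, 166.0, 491.0, 327.0, 217.0, 299.0, 0.0 cfs.
ΣQ_DR = 1500 cfs.
With Δt = 1 h = 3600 s, V = ΣQ_DR · Δt = 1500 × 3600 = 5.40 × 10^6 ft³ = 124 acre-ft.

V ≈ 124 acre-ft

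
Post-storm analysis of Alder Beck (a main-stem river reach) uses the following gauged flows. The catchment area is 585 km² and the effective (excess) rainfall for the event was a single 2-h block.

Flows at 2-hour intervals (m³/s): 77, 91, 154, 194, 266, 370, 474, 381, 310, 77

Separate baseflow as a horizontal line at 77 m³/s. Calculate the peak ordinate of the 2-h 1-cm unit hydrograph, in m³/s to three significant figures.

U_p ≈ 199 m³/s

Direct runoff: 0.0, 14.0, 77.0, 117.0, 189.0, 293.0, 397.0, 304.0, 233.0, 0.0 m³/s; ΣQ_DR = 1624 m³/s, peak = 397.0 m³/s.
Runoff depth d = ΣQ_DR·Δt / A = 1624 × 7200 / (585 km²) = 19.99 mm.
The 1-cm UH is the DRH scaled by (10 mm)/d, so U_p = 397.0 × 10/19.99 = 199 m³/s.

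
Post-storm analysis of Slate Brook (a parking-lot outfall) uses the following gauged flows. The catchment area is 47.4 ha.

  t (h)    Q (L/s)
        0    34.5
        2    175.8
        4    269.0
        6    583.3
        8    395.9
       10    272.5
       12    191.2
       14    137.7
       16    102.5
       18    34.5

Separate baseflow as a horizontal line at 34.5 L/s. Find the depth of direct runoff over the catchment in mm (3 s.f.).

d ≈ 28.1 mm

Direct runoff: 0.0, 141.3, 234.5, 548.8, 361.4, 238.0, 156.7, 103.2, 68.0, 0.0 L/s; ΣQ_DR = 1852 L/s.
V = ΣQ_DR · Δt = 1852 × 7200 s = 1.333 × 10^7 L.
Over A = 47.4 ha, depth = V / A = 28.1 mm.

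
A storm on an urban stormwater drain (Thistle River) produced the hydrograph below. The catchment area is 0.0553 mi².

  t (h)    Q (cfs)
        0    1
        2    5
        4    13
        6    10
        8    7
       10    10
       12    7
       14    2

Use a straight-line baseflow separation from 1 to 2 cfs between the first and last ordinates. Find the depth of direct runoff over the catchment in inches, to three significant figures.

Direct runoff: 0.00, 3.86, 11.71, 8.57, 5.43, 8.29, 5.14, 0.00 cfs; ΣQ_DR = 43.00 cfs.
V = ΣQ_DR · Δt = 43.00 × 7200 s = 3.096 × 10^5 ft³.
Over A = 0.0553 mi², depth = V / A = 2.41 in.

d ≈ 2.41 in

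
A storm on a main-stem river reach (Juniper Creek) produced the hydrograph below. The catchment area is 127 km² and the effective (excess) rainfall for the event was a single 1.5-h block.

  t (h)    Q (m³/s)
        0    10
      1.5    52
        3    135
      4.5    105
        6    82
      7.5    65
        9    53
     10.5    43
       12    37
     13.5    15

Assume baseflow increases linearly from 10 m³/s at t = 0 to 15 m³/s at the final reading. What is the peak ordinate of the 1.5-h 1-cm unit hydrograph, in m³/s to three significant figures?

Direct runoff: 0.00, 41.44, 123.89, 93.33, 69.78, 52.22, 39.67, 29.11, 22.56, 0.00 m³/s; ΣQ_DR = 472.0 m³/s, peak = 123.89 m³/s.
Runoff depth d = ΣQ_DR·Δt / A = 472.0 × 5400 / (127 km²) = 20.07 mm.
The 1-cm UH is the DRH scaled by (10 mm)/d, so U_p = 123.89 × 10/20.07 = 61.7 m³/s.

U_p ≈ 61.7 m³/s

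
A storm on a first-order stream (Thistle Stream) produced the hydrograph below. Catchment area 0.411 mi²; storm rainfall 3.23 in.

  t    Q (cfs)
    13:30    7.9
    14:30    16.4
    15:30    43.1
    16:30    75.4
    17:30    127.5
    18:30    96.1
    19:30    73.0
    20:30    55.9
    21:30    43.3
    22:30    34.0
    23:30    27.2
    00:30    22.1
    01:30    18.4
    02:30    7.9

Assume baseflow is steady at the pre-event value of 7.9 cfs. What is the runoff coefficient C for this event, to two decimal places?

C ≈ 0.63

ΣQ_DR = 537.6 cfs; V = ΣQ_DR·Δt = 1.935 × 10^6 ft³.
Runoff depth d = V / A = 2.027 in.
C = d / P = 2.027 / 3.23 = 0.63.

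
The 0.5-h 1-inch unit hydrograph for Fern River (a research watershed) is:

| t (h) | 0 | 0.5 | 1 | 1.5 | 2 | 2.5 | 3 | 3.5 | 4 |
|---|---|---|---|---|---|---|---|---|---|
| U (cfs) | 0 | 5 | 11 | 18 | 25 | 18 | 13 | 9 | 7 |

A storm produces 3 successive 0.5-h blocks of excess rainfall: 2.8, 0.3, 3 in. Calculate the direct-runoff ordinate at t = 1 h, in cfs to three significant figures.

By discrete convolution, Q_j = Σ (P_i / 1 in) · U_{j−i}.
At t = 1 h (j=2): Q = (2.8/1)·11 + (0.3/1)·5 + (3/1)·0 = 32.3 cfs.

Q ≈ 32.3 cfs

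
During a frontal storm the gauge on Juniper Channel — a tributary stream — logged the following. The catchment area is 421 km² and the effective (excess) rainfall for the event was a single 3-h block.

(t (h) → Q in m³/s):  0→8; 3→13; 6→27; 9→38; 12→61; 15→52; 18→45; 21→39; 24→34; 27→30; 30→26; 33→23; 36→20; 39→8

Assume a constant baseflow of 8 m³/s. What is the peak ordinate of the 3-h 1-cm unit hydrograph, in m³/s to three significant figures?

U_p ≈ 66.2 m³/s

Direct runoff: 0.0, 5.0, 19.0, 30.0, 53.0, 44.0, 37.0, 31.0, 26.0, 22.0, 18.0, 15.0, 12.0, 0.0 m³/s; ΣQ_DR = 312.0 m³/s, peak = 53.0 m³/s.
Runoff depth d = ΣQ_DR·Δt / A = 312.0 × 10800 / (421 km²) = 8.004 mm.
The 1-cm UH is the DRH scaled by (10 mm)/d, so U_p = 53.0 × 10/8.004 = 66.2 m³/s.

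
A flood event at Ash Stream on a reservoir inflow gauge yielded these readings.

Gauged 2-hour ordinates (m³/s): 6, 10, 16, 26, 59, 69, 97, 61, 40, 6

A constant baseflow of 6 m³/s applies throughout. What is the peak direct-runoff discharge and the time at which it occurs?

Subtracting baseflow gives direct-runoff ordinates: 0.0, 4.0, 10.0, 20.0, 53.0, 63.0, 91.0, 55.0, 34.0, 0.0 m³/s.
The maximum is 91.0 m³/s, occurring at the reading for t = 12 h.

Q_p = 91.0 m³/s at t = 12 h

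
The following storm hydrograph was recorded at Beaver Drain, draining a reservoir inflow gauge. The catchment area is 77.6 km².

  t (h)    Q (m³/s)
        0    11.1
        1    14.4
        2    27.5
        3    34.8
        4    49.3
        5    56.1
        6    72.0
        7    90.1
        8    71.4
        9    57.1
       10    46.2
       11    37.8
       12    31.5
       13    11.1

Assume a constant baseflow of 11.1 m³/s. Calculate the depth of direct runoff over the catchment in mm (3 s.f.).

d ≈ 21.1 mm

Direct runoff: 0.0, 3.3, 16.4, 23.7, 38.2, 45.0, 60.9, 79.0, 60.3, 46.0, 35.1, 26.7, 20.4, 0.0 m³/s; ΣQ_DR = 455.0 m³/s.
V = ΣQ_DR · Δt = 455.0 × 3600 s = 1.638 × 10^6 m³.
Over A = 77.6 km², depth = V / A = 21.1 mm.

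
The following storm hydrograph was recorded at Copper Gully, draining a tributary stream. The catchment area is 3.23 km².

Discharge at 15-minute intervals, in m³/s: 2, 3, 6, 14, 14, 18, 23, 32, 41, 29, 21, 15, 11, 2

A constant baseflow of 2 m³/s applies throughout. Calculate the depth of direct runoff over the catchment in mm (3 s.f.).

d ≈ 56.6 mm

Direct runoff: 0.0, 1.0, 4.0, 12.0, 12.0, 16.0, 21.0, 30.0, 39.0, 27.0, 19.0, 13.0, 9.0, 0.0 m³/s; ΣQ_DR = 203.0 m³/s.
V = ΣQ_DR · Δt = 203.0 × 900 s = 1.827 × 10^5 m³.
Over A = 3.23 km², depth = V / A = 56.6 mm.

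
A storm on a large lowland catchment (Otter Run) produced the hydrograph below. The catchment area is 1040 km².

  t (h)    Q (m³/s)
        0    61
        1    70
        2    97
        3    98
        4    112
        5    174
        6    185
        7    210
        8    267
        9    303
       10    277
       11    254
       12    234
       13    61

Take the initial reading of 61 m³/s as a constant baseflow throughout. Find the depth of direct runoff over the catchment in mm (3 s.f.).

d ≈ 5.36 mm

Direct runoff: 0.0, 9.0, 36.0, 37.0, 51.0, 113.0, 124.0, 149.0, 206.0, 242.0, 216.0, 193.0, 173.0, 0.0 m³/s; ΣQ_DR = 1549 m³/s.
V = ΣQ_DR · Δt = 1549 × 3600 s = 5.576 × 10^6 m³.
Over A = 1040 km², depth = V / A = 5.36 mm.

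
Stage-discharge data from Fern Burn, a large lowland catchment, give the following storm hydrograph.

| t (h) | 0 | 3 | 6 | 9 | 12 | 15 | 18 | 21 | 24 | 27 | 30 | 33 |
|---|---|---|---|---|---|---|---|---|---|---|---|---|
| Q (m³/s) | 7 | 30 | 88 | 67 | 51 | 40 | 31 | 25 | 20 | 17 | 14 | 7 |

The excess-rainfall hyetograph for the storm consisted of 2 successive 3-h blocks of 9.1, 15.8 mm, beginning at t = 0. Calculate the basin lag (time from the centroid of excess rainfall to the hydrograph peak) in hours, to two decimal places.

t_L ≈ 2.60 h

Centroid of excess rainfall: t_c = Σ P_i·t̄_i / ΣP_i = 3.4036 h (block centres at 1.5, 4.5 h).
Hydrograph peak occurs at t = 6 h, so basin lag t_L = 6 − 3.4036 = 2.60 h.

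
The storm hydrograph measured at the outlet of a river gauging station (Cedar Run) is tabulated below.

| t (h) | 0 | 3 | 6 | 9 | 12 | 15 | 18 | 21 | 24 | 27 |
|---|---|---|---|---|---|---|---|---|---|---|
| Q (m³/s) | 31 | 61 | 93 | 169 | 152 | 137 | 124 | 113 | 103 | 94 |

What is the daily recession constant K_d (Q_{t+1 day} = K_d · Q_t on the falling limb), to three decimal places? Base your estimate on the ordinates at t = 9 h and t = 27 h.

K_d ≈ 0.457

Between t = 9 h and t = 27 h the flow falls from 169 to 94 m³/s over 6×3 h = 18 h.
Per-interval ratio K = (94/169)^(1/6) = 0.9069; K_d = K^(24/3) = 0.457.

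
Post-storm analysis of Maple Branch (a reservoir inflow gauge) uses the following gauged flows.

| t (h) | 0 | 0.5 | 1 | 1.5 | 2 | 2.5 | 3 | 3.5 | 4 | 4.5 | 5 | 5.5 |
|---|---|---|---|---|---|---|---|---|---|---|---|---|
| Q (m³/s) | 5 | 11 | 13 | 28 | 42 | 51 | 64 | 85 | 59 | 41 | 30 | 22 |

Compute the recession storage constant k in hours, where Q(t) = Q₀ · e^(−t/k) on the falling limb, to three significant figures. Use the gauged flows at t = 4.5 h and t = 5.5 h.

k ≈ 1.61 h

On the falling limb, Q drops from 41 to 22 m³/s between t = 4.5 h and t = 5.5 h (Δt = 1 h).
k = −Δt / ln(Q₂/Q₁) = −1 / ln(22/41) = 1.61 h.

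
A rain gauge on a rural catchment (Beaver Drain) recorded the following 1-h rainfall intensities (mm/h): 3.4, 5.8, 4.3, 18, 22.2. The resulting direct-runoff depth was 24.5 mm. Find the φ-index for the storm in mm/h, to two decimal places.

Only the 2 blocks with intensity above φ contribute runoff: 18, 22.2 mm/h.
Σ(I−φ)·Δt = d  ⇒  (18+22.2 − 2φ)·1 = 24.5
φ = (40.20 − 24.5/1) / 2 = 7.85 mm/h.

φ ≈ 7.85 mm/h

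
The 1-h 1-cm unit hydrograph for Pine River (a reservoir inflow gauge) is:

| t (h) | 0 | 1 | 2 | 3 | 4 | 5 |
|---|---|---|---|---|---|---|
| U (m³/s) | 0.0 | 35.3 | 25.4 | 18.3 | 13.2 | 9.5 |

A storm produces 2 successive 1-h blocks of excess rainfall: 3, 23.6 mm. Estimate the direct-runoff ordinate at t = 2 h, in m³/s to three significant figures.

Q ≈ 90.9 m³/s

By discrete convolution, Q_j = Σ (P_i / 10 mm) · U_{j−i}.
At t = 2 h (j=2): Q = (3/10)·25.4 + (23.6/10)·35.3 = 90.9 m³/s.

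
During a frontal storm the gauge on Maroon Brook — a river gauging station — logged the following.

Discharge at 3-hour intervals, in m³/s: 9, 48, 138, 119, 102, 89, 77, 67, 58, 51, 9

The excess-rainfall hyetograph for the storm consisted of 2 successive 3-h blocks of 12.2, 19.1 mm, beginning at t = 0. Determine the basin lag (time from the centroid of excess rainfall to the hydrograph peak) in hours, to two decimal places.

t_L ≈ 2.67 h

Centroid of excess rainfall: t_c = Σ P_i·t̄_i / ΣP_i = 3.3307 h (block centres at 1.5, 4.5 h).
Hydrograph peak occurs at t = 6 h, so basin lag t_L = 6 − 3.3307 = 2.67 h.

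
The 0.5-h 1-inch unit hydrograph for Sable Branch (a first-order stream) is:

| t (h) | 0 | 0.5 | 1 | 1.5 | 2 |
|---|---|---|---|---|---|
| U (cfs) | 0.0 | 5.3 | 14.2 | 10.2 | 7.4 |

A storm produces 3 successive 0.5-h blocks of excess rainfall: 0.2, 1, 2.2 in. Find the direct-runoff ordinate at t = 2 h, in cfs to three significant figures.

Q ≈ 42.9 cfs

By discrete convolution, Q_j = Σ (P_i / 1 in) · U_{j−i}.
At t = 2 h (j=4): Q = (0.2/1)·7.4 + (1/1)·10.2 + (2.2/1)·14.2 = 42.9 cfs.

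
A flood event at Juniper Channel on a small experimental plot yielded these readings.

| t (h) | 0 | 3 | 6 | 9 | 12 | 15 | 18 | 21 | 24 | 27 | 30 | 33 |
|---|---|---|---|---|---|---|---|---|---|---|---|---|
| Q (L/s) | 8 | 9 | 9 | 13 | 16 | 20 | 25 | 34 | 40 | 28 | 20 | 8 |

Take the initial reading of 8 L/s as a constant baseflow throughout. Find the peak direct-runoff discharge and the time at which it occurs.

Subtracting baseflow gives direct-runoff ordinates: 0.0, 1.0, 1.0, 5.0, 8.0, 12.0, 17.0, 26.0, 32.0, 20.0, 12.0, 0.0 L/s.
The maximum is 32.0 L/s, occurring at the reading for t = 24 h.

Q_p = 32.0 L/s at t = 24 h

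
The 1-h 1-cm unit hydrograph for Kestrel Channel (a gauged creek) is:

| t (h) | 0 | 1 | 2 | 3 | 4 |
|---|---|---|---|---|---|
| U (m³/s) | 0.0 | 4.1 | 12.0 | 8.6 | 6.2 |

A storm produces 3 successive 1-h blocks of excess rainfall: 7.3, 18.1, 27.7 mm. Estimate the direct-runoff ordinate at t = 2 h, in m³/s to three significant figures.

By discrete convolution, Q_j = Σ (P_i / 10 mm) · U_{j−i}.
At t = 2 h (j=2): Q = (7.3/10)·12.0 + (18.1/10)·4.1 + (27.7/10)·0.0 = 16.2 m³/s.

Q ≈ 16.2 m³/s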